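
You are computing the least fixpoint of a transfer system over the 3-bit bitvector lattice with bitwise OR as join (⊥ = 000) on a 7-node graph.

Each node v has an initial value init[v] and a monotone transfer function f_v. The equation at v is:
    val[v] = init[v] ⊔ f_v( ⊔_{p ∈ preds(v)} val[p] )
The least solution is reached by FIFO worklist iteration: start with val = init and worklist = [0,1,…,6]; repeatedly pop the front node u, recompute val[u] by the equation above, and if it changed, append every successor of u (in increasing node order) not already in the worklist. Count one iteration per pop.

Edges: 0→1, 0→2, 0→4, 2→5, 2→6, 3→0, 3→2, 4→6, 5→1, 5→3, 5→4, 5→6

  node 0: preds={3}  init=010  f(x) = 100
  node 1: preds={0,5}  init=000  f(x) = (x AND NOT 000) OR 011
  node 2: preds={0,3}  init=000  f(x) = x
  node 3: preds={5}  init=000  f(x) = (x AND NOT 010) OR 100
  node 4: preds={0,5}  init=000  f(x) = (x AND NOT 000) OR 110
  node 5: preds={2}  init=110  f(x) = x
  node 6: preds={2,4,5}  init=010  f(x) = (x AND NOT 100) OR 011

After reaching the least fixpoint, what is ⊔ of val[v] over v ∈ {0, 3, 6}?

Trace (9 dequeues):
  [1] u=0 | in 000 | out 110 | prev 010 | push {}
  [2] u=1 | in 110 | out 111 | prev 000 | push {}
  [3] u=2 | in 110 | out 110 | prev 000 | push {}
  [4] u=3 | in 110 | out 100 | prev 000 | push {0,2}
  [5] u=4 | in 110 | out 110 | prev 000 | push {}
  [6] u=5 | in 110 | out 110 | ==
  [7] u=6 | in 110 | out 011 | prev 010 | push {}
  [8] u=0 | in 100 | out 110 | ==
  [9] u=2 | in 110 | out 110 | ==

Converged values:
  [0] 110
  [1] 111
  [2] 110
  [3] 100
  [4] 110
  [5] 110
  [6] 011

111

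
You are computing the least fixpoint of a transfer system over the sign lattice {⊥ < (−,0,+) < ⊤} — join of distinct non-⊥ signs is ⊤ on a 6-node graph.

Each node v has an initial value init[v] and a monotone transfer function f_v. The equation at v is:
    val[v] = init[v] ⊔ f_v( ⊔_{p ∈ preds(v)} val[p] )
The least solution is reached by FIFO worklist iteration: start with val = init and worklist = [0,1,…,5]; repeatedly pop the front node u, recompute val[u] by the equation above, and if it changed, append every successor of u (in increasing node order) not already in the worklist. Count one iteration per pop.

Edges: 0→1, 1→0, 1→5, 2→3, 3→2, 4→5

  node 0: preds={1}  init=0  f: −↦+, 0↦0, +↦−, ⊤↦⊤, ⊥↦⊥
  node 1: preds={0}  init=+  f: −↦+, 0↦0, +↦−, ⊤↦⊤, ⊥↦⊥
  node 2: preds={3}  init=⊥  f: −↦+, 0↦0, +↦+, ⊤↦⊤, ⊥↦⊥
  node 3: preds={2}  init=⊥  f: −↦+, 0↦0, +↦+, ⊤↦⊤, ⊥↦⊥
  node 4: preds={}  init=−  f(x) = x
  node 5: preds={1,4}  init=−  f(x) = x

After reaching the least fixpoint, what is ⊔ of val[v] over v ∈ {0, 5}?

⊤

Worklist (7 pops):
  #1 pop 0: in=+ → ⊤ (was 0); enqueue []
  #2 pop 1: in=⊤ → ⊤ (was +); enqueue [0]
  #3 pop 2: in=⊥ → ⊥ (no change)
  #4 pop 3: in=⊥ → ⊥ (no change)
  #5 pop 4: in=⊥ → − (no change)
  #6 pop 5: in=⊤ → ⊤ (was −); enqueue []
  #7 pop 0: in=⊤ → ⊤ (no change)

Fixpoint:
  val[0] = ⊤
  val[1] = ⊤
  val[2] = ⊥
  val[3] = ⊥
  val[4] = −
  val[5] = ⊤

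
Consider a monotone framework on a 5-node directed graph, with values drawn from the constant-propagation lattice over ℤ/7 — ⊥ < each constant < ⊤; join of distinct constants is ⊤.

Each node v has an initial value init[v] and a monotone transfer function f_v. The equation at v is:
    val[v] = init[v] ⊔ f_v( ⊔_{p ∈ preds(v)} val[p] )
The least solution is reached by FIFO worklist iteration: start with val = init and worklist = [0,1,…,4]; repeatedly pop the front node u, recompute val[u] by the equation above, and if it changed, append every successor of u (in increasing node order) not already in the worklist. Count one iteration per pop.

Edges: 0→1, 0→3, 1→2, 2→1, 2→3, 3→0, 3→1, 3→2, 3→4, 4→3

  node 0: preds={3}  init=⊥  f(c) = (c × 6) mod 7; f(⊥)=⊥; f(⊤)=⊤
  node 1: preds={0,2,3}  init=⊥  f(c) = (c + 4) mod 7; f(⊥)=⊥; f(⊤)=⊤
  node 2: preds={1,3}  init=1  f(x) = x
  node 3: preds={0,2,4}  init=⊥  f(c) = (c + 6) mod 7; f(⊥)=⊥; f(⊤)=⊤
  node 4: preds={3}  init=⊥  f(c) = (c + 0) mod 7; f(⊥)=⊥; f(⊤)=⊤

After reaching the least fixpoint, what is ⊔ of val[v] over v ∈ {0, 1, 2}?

Iteration log — 10 steps:
  step 1. node 0  ⊔preds=⊥  new=⊥  stable
  step 2. node 1  ⊔preds=1  new=5  old=⊥  +wl: 
  step 3. node 2  ⊔preds=5  new=⊤  old=1  +wl: 1
  step 4. node 3  ⊔preds=⊤  new=⊤  old=⊥  +wl: 0,2
  step 5. node 4  ⊔preds=⊤  new=⊤  old=⊥  +wl: 3
  step 6. node 1  ⊔preds=⊤  new=⊤  old=5  +wl: 
  step 7. node 0  ⊔preds=⊤  new=⊤  old=⊥  +wl: 1
  step 8. node 2  ⊔preds=⊤  new=⊤  stable
  step 9. node 3  ⊔preds=⊤  new=⊤  stable
  step 10. node 1  ⊔preds=⊤  new=⊤  stable

Least fixpoint reached:
  node 0: ⊤
  node 1: ⊤
  node 2: ⊤
  node 3: ⊤
  node 4: ⊤

⊤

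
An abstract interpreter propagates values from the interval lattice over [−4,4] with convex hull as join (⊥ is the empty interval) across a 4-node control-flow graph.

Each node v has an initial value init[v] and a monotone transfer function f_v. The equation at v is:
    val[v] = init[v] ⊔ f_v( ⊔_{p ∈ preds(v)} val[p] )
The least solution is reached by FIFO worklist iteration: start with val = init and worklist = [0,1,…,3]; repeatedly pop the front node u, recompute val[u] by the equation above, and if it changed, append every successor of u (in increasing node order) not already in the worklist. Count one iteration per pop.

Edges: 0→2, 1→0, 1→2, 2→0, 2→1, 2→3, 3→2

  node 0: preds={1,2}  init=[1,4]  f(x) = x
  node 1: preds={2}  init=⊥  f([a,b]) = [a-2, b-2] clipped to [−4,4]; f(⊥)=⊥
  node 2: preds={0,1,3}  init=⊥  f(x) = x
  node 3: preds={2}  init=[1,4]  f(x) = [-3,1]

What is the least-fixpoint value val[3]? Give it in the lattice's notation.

[-3,4]

Worklist (15 pops):
  #1 pop 0: in=⊥ → [1,4] (no change)
  #2 pop 1: in=⊥ → ⊥ (no change)
  #3 pop 2: in=[1,4] → [1,4] (was ⊥); enqueue [0,1]
  #4 pop 3: in=[1,4] → [-3,4] (was [1,4]); enqueue [2]
  #5 pop 0: in=[1,4] → [1,4] (no change)
  #6 pop 1: in=[1,4] → [-1,2] (was ⊥); enqueue [0]
  #7 pop 2: in=[-3,4] → [-3,4] (was [1,4]); enqueue [1,3]
  #8 pop 0: in=[-3,4] → [-3,4] (was [1,4]); enqueue [2]
  #9 pop 1: in=[-3,4] → [-4,2] (was [-1,2]); enqueue [0]
  #10 pop 3: in=[-3,4] → [-3,4] (no change)
  #11 pop 2: in=[-4,4] → [-4,4] (was [-3,4]); enqueue [1,3]
  #12 pop 0: in=[-4,4] → [-4,4] (was [-3,4]); enqueue [2]
  #13 pop 1: in=[-4,4] → [-4,2] (no change)
  #14 pop 3: in=[-4,4] → [-3,4] (no change)
  #15 pop 2: in=[-4,4] → [-4,4] (no change)

Fixpoint:
  val[0] = [-4,4]
  val[1] = [-4,2]
  val[2] = [-4,4]
  val[3] = [-3,4]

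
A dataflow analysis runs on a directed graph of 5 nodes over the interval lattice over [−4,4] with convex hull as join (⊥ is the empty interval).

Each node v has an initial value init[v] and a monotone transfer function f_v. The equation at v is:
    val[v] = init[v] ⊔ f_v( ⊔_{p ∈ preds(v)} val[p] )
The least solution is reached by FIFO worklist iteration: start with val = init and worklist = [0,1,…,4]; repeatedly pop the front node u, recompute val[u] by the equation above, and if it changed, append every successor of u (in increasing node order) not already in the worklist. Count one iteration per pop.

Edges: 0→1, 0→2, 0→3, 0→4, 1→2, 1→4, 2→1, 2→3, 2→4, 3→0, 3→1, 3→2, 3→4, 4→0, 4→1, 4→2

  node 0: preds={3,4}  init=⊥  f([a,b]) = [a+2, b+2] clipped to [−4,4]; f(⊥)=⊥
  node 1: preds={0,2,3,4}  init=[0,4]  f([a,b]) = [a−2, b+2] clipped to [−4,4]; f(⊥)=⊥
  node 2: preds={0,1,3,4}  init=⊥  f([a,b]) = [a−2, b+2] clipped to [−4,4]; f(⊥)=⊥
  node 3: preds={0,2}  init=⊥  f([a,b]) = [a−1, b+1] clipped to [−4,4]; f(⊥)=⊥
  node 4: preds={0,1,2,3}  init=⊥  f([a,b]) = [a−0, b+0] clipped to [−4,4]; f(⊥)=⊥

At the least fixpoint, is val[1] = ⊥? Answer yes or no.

no

Trace (16 dequeues):
  [1] u=0 | in ⊥ | out ⊥ | ==
  [2] u=1 | in ⊥ | out [0,4] | ==
  [3] u=2 | in [0,4] | out [-2,4] | prev ⊥ | push {1}
  [4] u=3 | in [-2,4] | out [-3,4] | prev ⊥ | push {0,2}
  [5] u=4 | in [-3,4] | out [-3,4] | prev ⊥ | push {}
  [6] u=1 | in [-3,4] | out [-4,4] | prev [0,4] | push {4}
  [7] u=0 | in [-3,4] | out [-1,4] | prev ⊥ | push {1,3}
  [8] u=2 | in [-4,4] | out [-4,4] | prev [-2,4] | push {}
  [9] u=4 | in [-4,4] | out [-4,4] | prev [-3,4] | push {0,2}
  [10] u=1 | in [-4,4] | out [-4,4] | ==
  [11] u=3 | in [-4,4] | out [-4,4] | prev [-3,4] | push {1,4}
  [12] u=0 | in [-4,4] | out [-2,4] | prev [-1,4] | push {3}
  [13] u=2 | in [-4,4] | out [-4,4] | ==
  [14] u=1 | in [-4,4] | out [-4,4] | ==
  [15] u=4 | in [-4,4] | out [-4,4] | ==
  [16] u=3 | in [-4,4] | out [-4,4] | ==

Converged values:
  [0] [-2,4]
  [1] [-4,4]
  [2] [-4,4]
  [3] [-4,4]
  [4] [-4,4]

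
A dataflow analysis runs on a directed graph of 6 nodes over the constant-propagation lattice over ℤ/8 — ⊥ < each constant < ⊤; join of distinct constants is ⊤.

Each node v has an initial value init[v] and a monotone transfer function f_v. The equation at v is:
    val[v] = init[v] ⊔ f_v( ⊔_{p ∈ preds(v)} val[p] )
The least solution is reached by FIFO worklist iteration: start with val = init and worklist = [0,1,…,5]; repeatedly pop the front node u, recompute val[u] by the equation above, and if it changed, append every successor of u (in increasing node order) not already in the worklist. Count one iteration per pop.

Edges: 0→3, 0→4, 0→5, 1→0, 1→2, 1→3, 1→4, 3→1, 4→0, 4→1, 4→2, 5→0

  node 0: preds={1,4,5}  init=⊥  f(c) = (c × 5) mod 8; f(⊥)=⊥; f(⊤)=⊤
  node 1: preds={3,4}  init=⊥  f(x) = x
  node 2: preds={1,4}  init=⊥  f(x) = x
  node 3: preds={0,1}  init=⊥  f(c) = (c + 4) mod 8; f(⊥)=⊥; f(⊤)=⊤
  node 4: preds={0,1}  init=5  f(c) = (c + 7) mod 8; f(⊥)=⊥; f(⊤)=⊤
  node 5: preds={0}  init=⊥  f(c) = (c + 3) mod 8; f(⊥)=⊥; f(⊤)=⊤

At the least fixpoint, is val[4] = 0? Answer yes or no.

Trace (13 dequeues):
  [1] u=0 | in 5 | out 1 | prev ⊥ | push {}
  [2] u=1 | in 5 | out 5 | prev ⊥ | push {0}
  [3] u=2 | in 5 | out 5 | prev ⊥ | push {}
  [4] u=3 | in ⊤ | out ⊤ | prev ⊥ | push {1}
  [5] u=4 | in ⊤ | out ⊤ | prev 5 | push {2}
  [6] u=5 | in 1 | out 4 | prev ⊥ | push {}
  [7] u=0 | in ⊤ | out ⊤ | prev 1 | push {3,4,5}
  [8] u=1 | in ⊤ | out ⊤ | prev 5 | push {0}
  [9] u=2 | in ⊤ | out ⊤ | prev 5 | push {}
  [10] u=3 | in ⊤ | out ⊤ | ==
  [11] u=4 | in ⊤ | out ⊤ | ==
  [12] u=5 | in ⊤ | out ⊤ | prev 4 | push {}
  [13] u=0 | in ⊤ | out ⊤ | ==

Converged values:
  [0] ⊤
  [1] ⊤
  [2] ⊤
  [3] ⊤
  [4] ⊤
  [5] ⊤

no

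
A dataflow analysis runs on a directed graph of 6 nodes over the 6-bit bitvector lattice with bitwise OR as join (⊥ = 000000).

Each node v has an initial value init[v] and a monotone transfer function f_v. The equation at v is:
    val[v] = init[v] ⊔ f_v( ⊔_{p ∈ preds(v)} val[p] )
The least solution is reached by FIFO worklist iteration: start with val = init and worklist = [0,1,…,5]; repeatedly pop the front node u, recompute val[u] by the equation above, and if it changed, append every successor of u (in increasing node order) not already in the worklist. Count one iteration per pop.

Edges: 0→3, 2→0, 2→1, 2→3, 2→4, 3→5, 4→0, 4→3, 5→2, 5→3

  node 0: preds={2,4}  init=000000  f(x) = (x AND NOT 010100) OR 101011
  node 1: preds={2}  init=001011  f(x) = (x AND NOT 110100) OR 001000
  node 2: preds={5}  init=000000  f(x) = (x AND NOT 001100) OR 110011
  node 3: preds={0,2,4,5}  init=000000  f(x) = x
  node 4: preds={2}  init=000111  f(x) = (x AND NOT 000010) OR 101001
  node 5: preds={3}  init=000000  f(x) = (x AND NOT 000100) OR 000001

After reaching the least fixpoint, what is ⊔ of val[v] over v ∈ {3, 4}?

111111

Trace (10 dequeues):
  [1] u=0 | in 000111 | out 101011 | prev 000000 | push {}
  [2] u=1 | in 000000 | out 001011 | ==
  [3] u=2 | in 000000 | out 110011 | prev 000000 | push {0,1}
  [4] u=3 | in 111111 | out 111111 | prev 000000 | push {}
  [5] u=4 | in 110011 | out 111111 | prev 000111 | push {3}
  [6] u=5 | in 111111 | out 111011 | prev 000000 | push {2}
  [7] u=0 | in 111111 | out 101011 | ==
  [8] u=1 | in 110011 | out 001011 | ==
  [9] u=3 | in 111111 | out 111111 | ==
  [10] u=2 | in 111011 | out 110011 | ==

Converged values:
  [0] 101011
  [1] 001011
  [2] 110011
  [3] 111111
  [4] 111111
  [5] 111011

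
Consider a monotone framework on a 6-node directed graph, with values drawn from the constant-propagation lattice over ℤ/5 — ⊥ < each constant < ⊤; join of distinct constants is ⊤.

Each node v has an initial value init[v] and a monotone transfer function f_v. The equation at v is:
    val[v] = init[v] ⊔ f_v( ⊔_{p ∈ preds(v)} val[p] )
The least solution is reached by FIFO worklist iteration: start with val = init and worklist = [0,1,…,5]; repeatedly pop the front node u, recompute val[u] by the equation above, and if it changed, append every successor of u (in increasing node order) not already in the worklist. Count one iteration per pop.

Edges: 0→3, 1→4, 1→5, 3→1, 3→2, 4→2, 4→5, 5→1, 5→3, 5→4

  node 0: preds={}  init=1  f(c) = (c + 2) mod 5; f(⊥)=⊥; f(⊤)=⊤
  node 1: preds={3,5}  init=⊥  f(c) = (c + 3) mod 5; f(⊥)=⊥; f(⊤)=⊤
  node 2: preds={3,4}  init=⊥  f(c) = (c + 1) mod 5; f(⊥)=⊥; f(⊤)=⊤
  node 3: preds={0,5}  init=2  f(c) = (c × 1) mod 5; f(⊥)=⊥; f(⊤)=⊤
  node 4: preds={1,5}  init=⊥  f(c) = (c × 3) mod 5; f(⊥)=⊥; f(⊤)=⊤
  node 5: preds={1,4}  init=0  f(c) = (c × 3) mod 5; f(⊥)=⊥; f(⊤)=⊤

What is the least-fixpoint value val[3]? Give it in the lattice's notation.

⊤

Iteration log — 10 steps:
  step 1. node 0  ⊔preds=⊥  new=1  stable
  step 2. node 1  ⊔preds=⊤  new=⊤  old=⊥  +wl: 
  step 3. node 2  ⊔preds=2  new=3  old=⊥  +wl: 
  step 4. node 3  ⊔preds=⊤  new=⊤  old=2  +wl: 1,2
  step 5. node 4  ⊔preds=⊤  new=⊤  old=⊥  +wl: 
  step 6. node 5  ⊔preds=⊤  new=⊤  old=0  +wl: 3,4
  step 7. node 1  ⊔preds=⊤  new=⊤  stable
  step 8. node 2  ⊔preds=⊤  new=⊤  old=3  +wl: 
  step 9. node 3  ⊔preds=⊤  new=⊤  stable
  step 10. node 4  ⊔preds=⊤  new=⊤  stable

Least fixpoint reached:
  node 0: 1
  node 1: ⊤
  node 2: ⊤
  node 3: ⊤
  node 4: ⊤
  node 5: ⊤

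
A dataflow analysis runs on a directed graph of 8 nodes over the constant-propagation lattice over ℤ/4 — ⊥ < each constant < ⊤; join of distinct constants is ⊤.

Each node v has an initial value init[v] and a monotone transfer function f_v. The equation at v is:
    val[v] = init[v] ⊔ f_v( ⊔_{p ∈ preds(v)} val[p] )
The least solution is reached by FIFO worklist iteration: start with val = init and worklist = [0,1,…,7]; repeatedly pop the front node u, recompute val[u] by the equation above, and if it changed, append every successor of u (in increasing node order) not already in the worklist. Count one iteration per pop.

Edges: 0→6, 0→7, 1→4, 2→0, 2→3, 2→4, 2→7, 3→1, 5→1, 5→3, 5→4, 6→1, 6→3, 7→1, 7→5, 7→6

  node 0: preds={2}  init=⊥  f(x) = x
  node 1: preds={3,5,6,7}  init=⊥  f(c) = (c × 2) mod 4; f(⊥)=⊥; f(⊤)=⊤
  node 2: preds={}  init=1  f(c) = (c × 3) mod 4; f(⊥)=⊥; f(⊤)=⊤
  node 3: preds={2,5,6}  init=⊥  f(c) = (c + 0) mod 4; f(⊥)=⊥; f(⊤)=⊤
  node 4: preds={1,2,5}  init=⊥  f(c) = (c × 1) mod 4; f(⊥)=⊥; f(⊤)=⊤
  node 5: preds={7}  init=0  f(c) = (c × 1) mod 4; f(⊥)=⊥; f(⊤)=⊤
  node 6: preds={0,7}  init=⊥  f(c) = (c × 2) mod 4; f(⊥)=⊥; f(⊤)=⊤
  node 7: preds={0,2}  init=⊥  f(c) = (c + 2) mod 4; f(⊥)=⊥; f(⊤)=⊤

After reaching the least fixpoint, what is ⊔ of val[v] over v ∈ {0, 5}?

Iteration log — 15 steps:
  step 1. node 0  ⊔preds=1  new=1  old=⊥  +wl: 
  step 2. node 1  ⊔preds=0  new=0  old=⊥  +wl: 
  step 3. node 2  ⊔preds=⊥  new=1  stable
  step 4. node 3  ⊔preds=⊤  new=⊤  old=⊥  +wl: 1
  step 5. node 4  ⊔preds=⊤  new=⊤  old=⊥  +wl: 
  step 6. node 5  ⊔preds=⊥  new=0  stable
  step 7. node 6  ⊔preds=1  new=2  old=⊥  +wl: 3
  step 8. node 7  ⊔preds=1  new=3  old=⊥  +wl: 5,6
  step 9. node 1  ⊔preds=⊤  new=⊤  old=0  +wl: 4
  step 10. node 3  ⊔preds=⊤  new=⊤  stable
  step 11. node 5  ⊔preds=3  new=⊤  old=0  +wl: 1,3
  step 12. node 6  ⊔preds=⊤  new=⊤  old=2  +wl: 
  step 13. node 4  ⊔preds=⊤  new=⊤  stable
  step 14. node 1  ⊔preds=⊤  new=⊤  stable
  step 15. node 3  ⊔preds=⊤  new=⊤  stable

Least fixpoint reached:
  node 0: 1
  node 1: ⊤
  node 2: 1
  node 3: ⊤
  node 4: ⊤
  node 5: ⊤
  node 6: ⊤
  node 7: 3

⊤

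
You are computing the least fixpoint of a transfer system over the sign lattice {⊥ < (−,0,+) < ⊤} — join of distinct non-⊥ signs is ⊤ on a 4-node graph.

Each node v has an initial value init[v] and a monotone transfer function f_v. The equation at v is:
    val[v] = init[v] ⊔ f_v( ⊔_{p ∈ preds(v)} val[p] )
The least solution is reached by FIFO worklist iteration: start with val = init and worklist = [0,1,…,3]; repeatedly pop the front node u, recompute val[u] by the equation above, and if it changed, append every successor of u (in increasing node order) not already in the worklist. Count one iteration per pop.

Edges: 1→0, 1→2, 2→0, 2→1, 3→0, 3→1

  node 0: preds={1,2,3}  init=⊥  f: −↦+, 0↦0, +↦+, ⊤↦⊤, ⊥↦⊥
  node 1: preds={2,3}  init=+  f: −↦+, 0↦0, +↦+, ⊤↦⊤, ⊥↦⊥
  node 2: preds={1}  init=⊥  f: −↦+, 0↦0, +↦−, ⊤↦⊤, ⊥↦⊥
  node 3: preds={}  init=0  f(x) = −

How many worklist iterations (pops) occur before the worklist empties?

6

Iteration log — 6 steps:
  step 1. node 0  ⊔preds=⊤  new=⊤  old=⊥  +wl: 
  step 2. node 1  ⊔preds=0  new=⊤  old=+  +wl: 0
  step 3. node 2  ⊔preds=⊤  new=⊤  old=⊥  +wl: 1
  step 4. node 3  ⊔preds=⊥  new=⊤  old=0  +wl: 
  step 5. node 0  ⊔preds=⊤  new=⊤  stable
  step 6. node 1  ⊔preds=⊤  new=⊤  stable

Least fixpoint reached:
  node 0: ⊤
  node 1: ⊤
  node 2: ⊤
  node 3: ⊤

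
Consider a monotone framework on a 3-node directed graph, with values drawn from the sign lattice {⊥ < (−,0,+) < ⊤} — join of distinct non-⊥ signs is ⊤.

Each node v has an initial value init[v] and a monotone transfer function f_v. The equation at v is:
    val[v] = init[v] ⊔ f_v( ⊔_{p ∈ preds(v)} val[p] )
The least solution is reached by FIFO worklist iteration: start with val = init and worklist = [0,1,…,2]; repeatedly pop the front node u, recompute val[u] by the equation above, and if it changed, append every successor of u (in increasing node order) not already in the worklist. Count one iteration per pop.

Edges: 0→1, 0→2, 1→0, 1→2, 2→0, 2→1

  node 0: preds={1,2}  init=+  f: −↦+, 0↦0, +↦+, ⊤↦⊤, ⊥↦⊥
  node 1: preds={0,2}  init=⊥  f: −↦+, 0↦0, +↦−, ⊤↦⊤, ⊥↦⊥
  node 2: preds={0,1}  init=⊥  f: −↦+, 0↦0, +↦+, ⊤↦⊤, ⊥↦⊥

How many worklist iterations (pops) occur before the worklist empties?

7

Iteration log — 7 steps:
  step 1. node 0  ⊔preds=⊥  new=+  stable
  step 2. node 1  ⊔preds=+  new=−  old=⊥  +wl: 0
  step 3. node 2  ⊔preds=⊤  new=⊤  old=⊥  +wl: 1
  step 4. node 0  ⊔preds=⊤  new=⊤  old=+  +wl: 2
  step 5. node 1  ⊔preds=⊤  new=⊤  old=−  +wl: 0
  step 6. node 2  ⊔preds=⊤  new=⊤  stable
  step 7. node 0  ⊔preds=⊤  new=⊤  stable

Least fixpoint reached:
  node 0: ⊤
  node 1: ⊤
  node 2: ⊤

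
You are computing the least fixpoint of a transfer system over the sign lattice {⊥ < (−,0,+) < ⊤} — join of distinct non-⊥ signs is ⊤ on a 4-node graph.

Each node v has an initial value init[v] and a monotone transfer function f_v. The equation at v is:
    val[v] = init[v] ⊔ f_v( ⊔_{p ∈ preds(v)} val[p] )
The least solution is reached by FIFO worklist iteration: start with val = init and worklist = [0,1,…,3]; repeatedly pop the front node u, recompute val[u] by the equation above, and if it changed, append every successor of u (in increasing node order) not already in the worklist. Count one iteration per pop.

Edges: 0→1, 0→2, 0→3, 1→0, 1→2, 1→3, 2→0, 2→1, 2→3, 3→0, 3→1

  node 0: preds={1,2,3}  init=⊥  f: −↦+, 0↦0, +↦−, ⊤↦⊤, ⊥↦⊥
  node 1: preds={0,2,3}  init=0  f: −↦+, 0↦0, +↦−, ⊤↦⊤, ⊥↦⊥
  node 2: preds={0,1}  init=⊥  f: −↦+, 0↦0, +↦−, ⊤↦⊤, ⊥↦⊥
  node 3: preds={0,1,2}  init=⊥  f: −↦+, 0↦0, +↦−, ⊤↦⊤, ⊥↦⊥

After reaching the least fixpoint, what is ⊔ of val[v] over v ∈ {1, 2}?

0

Trace (6 dequeues):
  [1] u=0 | in 0 | out 0 | prev ⊥ | push {}
  [2] u=1 | in 0 | out 0 | ==
  [3] u=2 | in 0 | out 0 | prev ⊥ | push {0,1}
  [4] u=3 | in 0 | out 0 | prev ⊥ | push {}
  [5] u=0 | in 0 | out 0 | ==
  [6] u=1 | in 0 | out 0 | ==

Converged values:
  [0] 0
  [1] 0
  [2] 0
  [3] 0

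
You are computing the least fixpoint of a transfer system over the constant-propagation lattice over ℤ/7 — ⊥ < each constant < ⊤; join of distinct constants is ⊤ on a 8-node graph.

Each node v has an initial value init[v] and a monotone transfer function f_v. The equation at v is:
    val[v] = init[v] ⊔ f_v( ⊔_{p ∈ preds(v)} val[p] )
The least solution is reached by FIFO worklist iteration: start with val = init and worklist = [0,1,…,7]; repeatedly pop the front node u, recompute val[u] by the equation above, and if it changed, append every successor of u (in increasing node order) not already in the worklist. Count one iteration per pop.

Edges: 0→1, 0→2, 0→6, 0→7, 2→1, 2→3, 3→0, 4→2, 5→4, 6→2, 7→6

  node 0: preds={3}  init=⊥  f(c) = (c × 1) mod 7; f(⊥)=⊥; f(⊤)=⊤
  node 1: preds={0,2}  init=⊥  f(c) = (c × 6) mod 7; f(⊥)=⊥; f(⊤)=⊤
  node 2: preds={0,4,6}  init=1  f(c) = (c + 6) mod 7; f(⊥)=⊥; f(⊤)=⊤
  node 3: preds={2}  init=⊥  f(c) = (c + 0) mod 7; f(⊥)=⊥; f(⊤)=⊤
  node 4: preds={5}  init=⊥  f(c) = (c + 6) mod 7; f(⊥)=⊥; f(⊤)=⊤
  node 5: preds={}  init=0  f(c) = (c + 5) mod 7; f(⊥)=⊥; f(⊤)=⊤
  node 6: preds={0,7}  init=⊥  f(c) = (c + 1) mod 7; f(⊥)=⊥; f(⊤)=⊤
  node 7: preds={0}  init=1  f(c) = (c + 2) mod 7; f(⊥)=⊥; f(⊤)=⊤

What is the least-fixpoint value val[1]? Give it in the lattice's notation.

Worklist (20 pops):
  #1 pop 0: in=⊥ → ⊥ (no change)
  #2 pop 1: in=1 → 6 (was ⊥); enqueue []
  #3 pop 2: in=⊥ → 1 (no change)
  #4 pop 3: in=1 → 1 (was ⊥); enqueue [0]
  #5 pop 4: in=0 → 6 (was ⊥); enqueue [2]
  #6 pop 5: in=⊥ → 0 (no change)
  #7 pop 6: in=1 → 2 (was ⊥); enqueue []
  #8 pop 7: in=⊥ → 1 (no change)
  #9 pop 0: in=1 → 1 (was ⊥); enqueue [1,6,7]
  #10 pop 2: in=⊤ → ⊤ (was 1); enqueue [3]
  #11 pop 1: in=⊤ → ⊤ (was 6); enqueue []
  #12 pop 6: in=1 → 2 (no change)
  #13 pop 7: in=1 → ⊤ (was 1); enqueue [6]
  #14 pop 3: in=⊤ → ⊤ (was 1); enqueue [0]
  #15 pop 6: in=⊤ → ⊤ (was 2); enqueue [2]
  #16 pop 0: in=⊤ → ⊤ (was 1); enqueue [1,6,7]
  #17 pop 2: in=⊤ → ⊤ (no change)
  #18 pop 1: in=⊤ → ⊤ (no change)
  #19 pop 6: in=⊤ → ⊤ (no change)
  #20 pop 7: in=⊤ → ⊤ (no change)

Fixpoint:
  val[0] = ⊤
  val[1] = ⊤
  val[2] = ⊤
  val[3] = ⊤
  val[4] = 6
  val[5] = 0
  val[6] = ⊤
  val[7] = ⊤

⊤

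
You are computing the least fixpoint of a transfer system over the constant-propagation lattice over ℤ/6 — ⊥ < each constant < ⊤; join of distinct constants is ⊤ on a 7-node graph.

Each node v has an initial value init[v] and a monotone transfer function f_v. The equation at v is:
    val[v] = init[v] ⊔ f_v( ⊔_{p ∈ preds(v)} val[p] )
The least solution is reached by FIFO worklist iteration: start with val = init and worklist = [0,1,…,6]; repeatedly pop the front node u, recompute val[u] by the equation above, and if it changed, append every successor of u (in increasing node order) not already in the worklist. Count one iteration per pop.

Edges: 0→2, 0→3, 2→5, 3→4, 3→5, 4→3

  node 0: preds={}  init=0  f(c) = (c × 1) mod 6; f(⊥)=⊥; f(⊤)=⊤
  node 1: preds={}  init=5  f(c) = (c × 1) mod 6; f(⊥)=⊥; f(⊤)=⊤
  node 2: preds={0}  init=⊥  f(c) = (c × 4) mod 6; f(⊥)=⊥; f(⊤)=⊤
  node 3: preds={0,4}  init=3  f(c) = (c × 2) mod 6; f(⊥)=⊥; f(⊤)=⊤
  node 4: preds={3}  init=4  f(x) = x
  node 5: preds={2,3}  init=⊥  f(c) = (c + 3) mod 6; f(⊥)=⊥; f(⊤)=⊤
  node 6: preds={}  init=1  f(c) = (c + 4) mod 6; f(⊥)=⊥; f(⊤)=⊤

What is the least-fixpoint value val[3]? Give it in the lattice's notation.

⊤

Trace (8 dequeues):
  [1] u=0 | in ⊥ | out 0 | ==
  [2] u=1 | in ⊥ | out 5 | ==
  [3] u=2 | in 0 | out 0 | prev ⊥ | push {}
  [4] u=3 | in ⊤ | out ⊤ | prev 3 | push {}
  [5] u=4 | in ⊤ | out ⊤ | prev 4 | push {3}
  [6] u=5 | in ⊤ | out ⊤ | prev ⊥ | push {}
  [7] u=6 | in ⊥ | out 1 | ==
  [8] u=3 | in ⊤ | out ⊤ | ==

Converged values:
  [0] 0
  [1] 5
  [2] 0
  [3] ⊤
  [4] ⊤
  [5] ⊤
  [6] 1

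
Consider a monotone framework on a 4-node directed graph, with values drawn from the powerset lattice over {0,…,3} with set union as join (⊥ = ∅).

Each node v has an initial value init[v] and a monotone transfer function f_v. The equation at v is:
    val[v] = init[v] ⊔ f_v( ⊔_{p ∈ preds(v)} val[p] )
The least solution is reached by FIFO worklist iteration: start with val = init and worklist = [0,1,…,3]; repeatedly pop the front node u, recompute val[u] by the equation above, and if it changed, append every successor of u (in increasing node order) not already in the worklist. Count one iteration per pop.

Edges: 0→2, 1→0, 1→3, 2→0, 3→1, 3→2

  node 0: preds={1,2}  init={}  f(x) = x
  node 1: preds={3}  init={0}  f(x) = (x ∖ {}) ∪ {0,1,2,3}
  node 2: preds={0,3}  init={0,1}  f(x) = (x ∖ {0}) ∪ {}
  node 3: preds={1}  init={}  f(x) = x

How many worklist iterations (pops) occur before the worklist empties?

Worklist (8 pops):
  #1 pop 0: in={0,1} → {0,1} (was {}); enqueue []
  #2 pop 1: in={} → {0,1,2,3} (was {0}); enqueue [0]
  #3 pop 2: in={0,1} → {0,1} (no change)
  #4 pop 3: in={0,1,2,3} → {0,1,2,3} (was {}); enqueue [1,2]
  #5 pop 0: in={0,1,2,3} → {0,1,2,3} (was {0,1}); enqueue []
  #6 pop 1: in={0,1,2,3} → {0,1,2,3} (no change)
  #7 pop 2: in={0,1,2,3} → {0,1,2,3} (was {0,1}); enqueue [0]
  #8 pop 0: in={0,1,2,3} → {0,1,2,3} (no change)

Fixpoint:
  val[0] = {0,1,2,3}
  val[1] = {0,1,2,3}
  val[2] = {0,1,2,3}
  val[3] = {0,1,2,3}

8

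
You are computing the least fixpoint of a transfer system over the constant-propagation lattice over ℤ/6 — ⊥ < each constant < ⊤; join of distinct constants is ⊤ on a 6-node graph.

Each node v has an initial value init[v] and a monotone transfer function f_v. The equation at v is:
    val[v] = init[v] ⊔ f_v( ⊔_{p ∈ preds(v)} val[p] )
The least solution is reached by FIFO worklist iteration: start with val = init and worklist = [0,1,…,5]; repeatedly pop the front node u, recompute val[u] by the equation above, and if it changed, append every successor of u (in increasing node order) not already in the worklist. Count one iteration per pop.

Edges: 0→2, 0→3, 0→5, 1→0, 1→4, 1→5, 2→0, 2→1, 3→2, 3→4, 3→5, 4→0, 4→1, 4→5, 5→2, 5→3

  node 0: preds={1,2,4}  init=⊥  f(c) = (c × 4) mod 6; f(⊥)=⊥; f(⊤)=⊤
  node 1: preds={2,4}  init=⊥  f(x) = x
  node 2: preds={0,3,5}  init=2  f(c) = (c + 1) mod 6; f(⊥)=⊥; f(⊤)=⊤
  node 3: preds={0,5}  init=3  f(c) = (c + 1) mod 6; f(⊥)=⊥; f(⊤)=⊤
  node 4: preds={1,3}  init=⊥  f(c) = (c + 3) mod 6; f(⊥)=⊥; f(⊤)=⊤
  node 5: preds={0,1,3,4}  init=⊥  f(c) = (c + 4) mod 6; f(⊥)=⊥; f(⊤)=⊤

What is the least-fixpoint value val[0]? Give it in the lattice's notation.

⊤

Trace (14 dequeues):
  [1] u=0 | in 2 | out 2 | prev ⊥ | push {}
  [2] u=1 | in 2 | out 2 | prev ⊥ | push {0}
  [3] u=2 | in ⊤ | out ⊤ | prev 2 | push {1}
  [4] u=3 | in 2 | out 3 | ==
  [5] u=4 | in ⊤ | out ⊤ | prev ⊥ | push {}
  [6] u=5 | in ⊤ | out ⊤ | prev ⊥ | push {2,3}
  [7] u=0 | in ⊤ | out ⊤ | prev 2 | push {5}
  [8] u=1 | in ⊤ | out ⊤ | prev 2 | push {0,4}
  [9] u=2 | in ⊤ | out ⊤ | ==
  [10] u=3 | in ⊤ | out ⊤ | prev 3 | push {2}
  [11] u=5 | in ⊤ | out ⊤ | ==
  [12] u=0 | in ⊤ | out ⊤ | ==
  [13] u=4 | in ⊤ | out ⊤ | ==
  [14] u=2 | in ⊤ | out ⊤ | ==

Converged values:
  [0] ⊤
  [1] ⊤
  [2] ⊤
  [3] ⊤
  [4] ⊤
  [5] ⊤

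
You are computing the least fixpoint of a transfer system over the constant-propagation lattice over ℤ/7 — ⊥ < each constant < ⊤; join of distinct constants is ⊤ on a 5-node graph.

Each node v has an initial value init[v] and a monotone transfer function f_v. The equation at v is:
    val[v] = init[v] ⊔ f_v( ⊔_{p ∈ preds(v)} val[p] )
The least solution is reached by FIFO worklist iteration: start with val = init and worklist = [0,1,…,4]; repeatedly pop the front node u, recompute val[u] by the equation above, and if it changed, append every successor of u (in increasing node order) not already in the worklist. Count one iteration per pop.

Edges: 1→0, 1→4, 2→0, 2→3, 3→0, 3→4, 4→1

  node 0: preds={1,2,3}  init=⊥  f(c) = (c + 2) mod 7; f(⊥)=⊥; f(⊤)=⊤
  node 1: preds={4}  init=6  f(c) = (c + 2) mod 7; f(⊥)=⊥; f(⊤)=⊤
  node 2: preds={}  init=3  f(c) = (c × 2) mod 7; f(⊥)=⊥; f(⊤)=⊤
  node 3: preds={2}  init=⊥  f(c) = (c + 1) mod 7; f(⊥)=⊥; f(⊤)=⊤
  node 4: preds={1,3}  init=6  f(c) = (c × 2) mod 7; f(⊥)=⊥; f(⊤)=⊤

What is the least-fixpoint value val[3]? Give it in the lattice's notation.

4

Iteration log — 7 steps:
  step 1. node 0  ⊔preds=⊤  new=⊤  old=⊥  +wl: 
  step 2. node 1  ⊔preds=6  new=⊤  old=6  +wl: 0
  step 3. node 2  ⊔preds=⊥  new=3  stable
  step 4. node 3  ⊔preds=3  new=4  old=⊥  +wl: 
  step 5. node 4  ⊔preds=⊤  new=⊤  old=6  +wl: 1
  step 6. node 0  ⊔preds=⊤  new=⊤  stable
  step 7. node 1  ⊔preds=⊤  new=⊤  stable

Least fixpoint reached:
  node 0: ⊤
  node 1: ⊤
  node 2: 3
  node 3: 4
  node 4: ⊤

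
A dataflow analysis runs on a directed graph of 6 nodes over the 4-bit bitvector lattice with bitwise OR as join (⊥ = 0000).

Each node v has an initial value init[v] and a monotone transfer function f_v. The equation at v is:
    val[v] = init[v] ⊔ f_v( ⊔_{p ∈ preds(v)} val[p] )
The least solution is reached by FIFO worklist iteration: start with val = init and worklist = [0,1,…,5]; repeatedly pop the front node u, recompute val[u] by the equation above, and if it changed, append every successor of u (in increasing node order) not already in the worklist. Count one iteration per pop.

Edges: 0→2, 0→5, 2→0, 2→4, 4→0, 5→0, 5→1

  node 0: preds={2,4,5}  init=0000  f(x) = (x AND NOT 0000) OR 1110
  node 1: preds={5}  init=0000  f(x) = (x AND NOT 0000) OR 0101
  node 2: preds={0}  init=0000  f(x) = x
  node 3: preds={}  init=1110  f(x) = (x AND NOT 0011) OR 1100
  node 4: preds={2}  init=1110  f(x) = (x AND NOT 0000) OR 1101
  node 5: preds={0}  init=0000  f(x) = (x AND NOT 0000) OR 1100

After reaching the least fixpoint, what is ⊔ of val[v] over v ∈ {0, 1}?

1111

Trace (13 dequeues):
  [1] u=0 | in 1110 | out 1110 | prev 0000 | push {}
  [2] u=1 | in 0000 | out 0101 | prev 0000 | push {}
  [3] u=2 | in 1110 | out 1110 | prev 0000 | push {0}
  [4] u=3 | in 0000 | out 1110 | ==
  [5] u=4 | in 1110 | out 1111 | prev 1110 | push {}
  [6] u=5 | in 1110 | out 1110 | prev 0000 | push {1}
  [7] u=0 | in 1111 | out 1111 | prev 1110 | push {2,5}
  [8] u=1 | in 1110 | out 1111 | prev 0101 | push {}
  [9] u=2 | in 1111 | out 1111 | prev 1110 | push {0,4}
  [10] u=5 | in 1111 | out 1111 | prev 1110 | push {1}
  [11] u=0 | in 1111 | out 1111 | ==
  [12] u=4 | in 1111 | out 1111 | ==
  [13] u=1 | in 1111 | out 1111 | ==

Converged values:
  [0] 1111
  [1] 1111
  [2] 1111
  [3] 1110
  [4] 1111
  [5] 1111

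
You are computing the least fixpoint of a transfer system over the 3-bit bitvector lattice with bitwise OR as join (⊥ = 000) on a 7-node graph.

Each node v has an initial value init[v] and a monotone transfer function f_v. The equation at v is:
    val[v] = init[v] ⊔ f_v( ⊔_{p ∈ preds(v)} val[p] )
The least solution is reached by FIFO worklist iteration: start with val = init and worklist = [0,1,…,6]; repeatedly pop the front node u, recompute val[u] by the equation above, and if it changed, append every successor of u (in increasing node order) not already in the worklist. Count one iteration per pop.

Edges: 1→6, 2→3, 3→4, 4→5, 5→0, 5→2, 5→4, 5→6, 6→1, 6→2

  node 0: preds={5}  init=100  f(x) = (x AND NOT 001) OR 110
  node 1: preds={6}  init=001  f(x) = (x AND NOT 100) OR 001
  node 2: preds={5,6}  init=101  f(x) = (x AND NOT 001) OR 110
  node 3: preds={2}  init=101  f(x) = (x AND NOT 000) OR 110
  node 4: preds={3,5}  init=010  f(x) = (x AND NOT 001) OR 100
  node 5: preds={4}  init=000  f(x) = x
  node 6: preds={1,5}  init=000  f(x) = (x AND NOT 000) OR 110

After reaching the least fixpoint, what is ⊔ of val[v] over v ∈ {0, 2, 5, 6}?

111

Trace (12 dequeues):
  [1] u=0 | in 000 | out 110 | prev 100 | push {}
  [2] u=1 | in 000 | out 001 | ==
  [3] u=2 | in 000 | out 111 | prev 101 | push {}
  [4] u=3 | in 111 | out 111 | prev 101 | push {}
  [5] u=4 | in 111 | out 110 | prev 010 | push {}
  [6] u=5 | in 110 | out 110 | prev 000 | push {0,2,4}
  [7] u=6 | in 111 | out 111 | prev 000 | push {1}
  [8] u=0 | in 110 | out 110 | ==
  [9] u=2 | in 111 | out 111 | ==
  [10] u=4 | in 111 | out 110 | ==
  [11] u=1 | in 111 | out 011 | prev 001 | push {6}
  [12] u=6 | in 111 | out 111 | ==

Converged values:
  [0] 110
  [1] 011
  [2] 111
  [3] 111
  [4] 110
  [5] 110
  [6] 111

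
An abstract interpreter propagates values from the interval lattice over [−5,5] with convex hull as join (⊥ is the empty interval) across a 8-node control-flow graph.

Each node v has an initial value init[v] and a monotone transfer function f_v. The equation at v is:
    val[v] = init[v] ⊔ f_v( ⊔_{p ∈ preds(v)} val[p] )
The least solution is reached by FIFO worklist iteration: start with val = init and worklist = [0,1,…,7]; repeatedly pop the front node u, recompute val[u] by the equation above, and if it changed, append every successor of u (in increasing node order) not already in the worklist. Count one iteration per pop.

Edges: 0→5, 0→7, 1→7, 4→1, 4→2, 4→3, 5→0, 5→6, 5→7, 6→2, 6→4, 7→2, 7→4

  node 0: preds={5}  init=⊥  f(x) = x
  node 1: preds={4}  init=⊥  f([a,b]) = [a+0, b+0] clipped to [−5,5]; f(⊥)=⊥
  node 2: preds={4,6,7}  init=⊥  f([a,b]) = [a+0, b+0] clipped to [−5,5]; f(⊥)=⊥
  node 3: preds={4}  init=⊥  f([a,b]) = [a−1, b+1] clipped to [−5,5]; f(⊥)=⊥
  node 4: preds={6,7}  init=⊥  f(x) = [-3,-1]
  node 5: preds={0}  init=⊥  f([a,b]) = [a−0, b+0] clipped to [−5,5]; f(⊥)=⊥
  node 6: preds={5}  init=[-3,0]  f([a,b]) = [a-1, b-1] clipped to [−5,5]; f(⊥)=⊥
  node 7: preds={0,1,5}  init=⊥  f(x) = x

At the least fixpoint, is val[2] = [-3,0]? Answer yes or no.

Iteration log — 14 steps:
  step 1. node 0  ⊔preds=⊥  new=⊥  stable
  step 2. node 1  ⊔preds=⊥  new=⊥  stable
  step 3. node 2  ⊔preds=[-3,0]  new=[-3,0]  old=⊥  +wl: 
  step 4. node 3  ⊔preds=⊥  new=⊥  stable
  step 5. node 4  ⊔preds=[-3,0]  new=[-3,-1]  old=⊥  +wl: 1,2,3
  step 6. node 5  ⊔preds=⊥  new=⊥  stable
  step 7. node 6  ⊔preds=⊥  new=[-3,0]  stable
  step 8. node 7  ⊔preds=⊥  new=⊥  stable
  step 9. node 1  ⊔preds=[-3,-1]  new=[-3,-1]  old=⊥  +wl: 7
  step 10. node 2  ⊔preds=[-3,0]  new=[-3,0]  stable
  step 11. node 3  ⊔preds=[-3,-1]  new=[-4,0]  old=⊥  +wl: 
  step 12. node 7  ⊔preds=[-3,-1]  new=[-3,-1]  old=⊥  +wl: 2,4
  step 13. node 2  ⊔preds=[-3,0]  new=[-3,0]  stable
  step 14. node 4  ⊔preds=[-3,0]  new=[-3,-1]  stable

Least fixpoint reached:
  node 0: ⊥
  node 1: [-3,-1]
  node 2: [-3,0]
  node 3: [-4,0]
  node 4: [-3,-1]
  node 5: ⊥
  node 6: [-3,0]
  node 7: [-3,-1]

yes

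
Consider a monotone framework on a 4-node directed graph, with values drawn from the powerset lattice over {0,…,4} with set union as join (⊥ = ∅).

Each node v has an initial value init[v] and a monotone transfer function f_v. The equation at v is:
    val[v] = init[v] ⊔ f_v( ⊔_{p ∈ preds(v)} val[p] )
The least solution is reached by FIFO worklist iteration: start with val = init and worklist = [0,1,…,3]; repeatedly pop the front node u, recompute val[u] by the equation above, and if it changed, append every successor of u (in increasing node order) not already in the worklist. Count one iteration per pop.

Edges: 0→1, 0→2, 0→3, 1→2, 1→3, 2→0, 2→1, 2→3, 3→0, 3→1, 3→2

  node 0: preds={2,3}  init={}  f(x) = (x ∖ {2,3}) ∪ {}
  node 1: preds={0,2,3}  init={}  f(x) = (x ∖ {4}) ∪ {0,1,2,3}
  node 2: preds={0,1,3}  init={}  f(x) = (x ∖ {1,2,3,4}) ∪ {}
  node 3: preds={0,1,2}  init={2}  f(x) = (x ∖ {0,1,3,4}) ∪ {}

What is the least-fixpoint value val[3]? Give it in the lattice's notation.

{2}

Iteration log — 8 steps:
  step 1. node 0  ⊔preds={2}  new={}  stable
  step 2. node 1  ⊔preds={2}  new={0,1,2,3}  old={}  +wl: 
  step 3. node 2  ⊔preds={0,1,2,3}  new={0}  old={}  +wl: 0,1
  step 4. node 3  ⊔preds={0,1,2,3}  new={2}  stable
  step 5. node 0  ⊔preds={0,2}  new={0}  old={}  +wl: 2,3
  step 6. node 1  ⊔preds={0,2}  new={0,1,2,3}  stable
  step 7. node 2  ⊔preds={0,1,2,3}  new={0}  stable
  step 8. node 3  ⊔preds={0,1,2,3}  new={2}  stable

Least fixpoint reached:
  node 0: {0}
  node 1: {0,1,2,3}
  node 2: {0}
  node 3: {2}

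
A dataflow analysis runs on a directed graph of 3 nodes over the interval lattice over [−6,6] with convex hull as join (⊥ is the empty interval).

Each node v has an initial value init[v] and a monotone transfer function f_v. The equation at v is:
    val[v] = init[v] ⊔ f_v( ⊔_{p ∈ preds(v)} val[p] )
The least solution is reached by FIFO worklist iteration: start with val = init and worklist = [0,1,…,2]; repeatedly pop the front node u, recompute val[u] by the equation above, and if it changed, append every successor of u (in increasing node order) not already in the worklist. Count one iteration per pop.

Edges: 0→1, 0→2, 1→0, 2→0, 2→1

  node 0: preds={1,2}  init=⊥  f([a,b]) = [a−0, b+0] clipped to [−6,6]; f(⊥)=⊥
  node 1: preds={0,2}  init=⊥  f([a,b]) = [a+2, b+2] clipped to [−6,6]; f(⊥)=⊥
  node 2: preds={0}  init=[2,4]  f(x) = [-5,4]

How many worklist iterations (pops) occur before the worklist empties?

7

Worklist (7 pops):
  #1 pop 0: in=[2,4] → [2,4] (was ⊥); enqueue []
  #2 pop 1: in=[2,4] → [4,6] (was ⊥); enqueue [0]
  #3 pop 2: in=[2,4] → [-5,4] (was [2,4]); enqueue [1]
  #4 pop 0: in=[-5,6] → [-5,6] (was [2,4]); enqueue [2]
  #5 pop 1: in=[-5,6] → [-3,6] (was [4,6]); enqueue [0]
  #6 pop 2: in=[-5,6] → [-5,4] (no change)
  #7 pop 0: in=[-5,6] → [-5,6] (no change)

Fixpoint:
  val[0] = [-5,6]
  val[1] = [-3,6]
  val[2] = [-5,4]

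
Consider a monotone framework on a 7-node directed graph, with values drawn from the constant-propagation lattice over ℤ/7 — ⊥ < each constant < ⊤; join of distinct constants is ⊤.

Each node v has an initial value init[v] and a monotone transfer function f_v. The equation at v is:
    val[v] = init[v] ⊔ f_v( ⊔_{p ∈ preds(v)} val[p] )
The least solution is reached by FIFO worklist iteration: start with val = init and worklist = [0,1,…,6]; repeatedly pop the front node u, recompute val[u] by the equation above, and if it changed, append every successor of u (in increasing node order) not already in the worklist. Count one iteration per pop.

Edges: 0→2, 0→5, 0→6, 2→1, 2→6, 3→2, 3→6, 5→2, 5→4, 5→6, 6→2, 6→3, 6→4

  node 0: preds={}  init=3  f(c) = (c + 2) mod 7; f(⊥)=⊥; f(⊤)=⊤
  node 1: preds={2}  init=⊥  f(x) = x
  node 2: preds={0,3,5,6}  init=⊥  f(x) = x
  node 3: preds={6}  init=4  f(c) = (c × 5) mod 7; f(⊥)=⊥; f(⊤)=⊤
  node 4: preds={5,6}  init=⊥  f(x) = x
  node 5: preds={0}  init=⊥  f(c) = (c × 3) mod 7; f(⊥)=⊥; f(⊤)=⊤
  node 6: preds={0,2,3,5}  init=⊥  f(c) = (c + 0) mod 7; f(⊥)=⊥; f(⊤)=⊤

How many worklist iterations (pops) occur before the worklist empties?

13

Iteration log — 13 steps:
  step 1. node 0  ⊔preds=⊥  new=3  stable
  step 2. node 1  ⊔preds=⊥  new=⊥  stable
  step 3. node 2  ⊔preds=⊤  new=⊤  old=⊥  +wl: 1
  step 4. node 3  ⊔preds=⊥  new=4  stable
  step 5. node 4  ⊔preds=⊥  new=⊥  stable
  step 6. node 5  ⊔preds=3  new=2  old=⊥  +wl: 2,4
  step 7. node 6  ⊔preds=⊤  new=⊤  old=⊥  +wl: 3
  step 8. node 1  ⊔preds=⊤  new=⊤  old=⊥  +wl: 
  step 9. node 2  ⊔preds=⊤  new=⊤  stable
  step 10. node 4  ⊔preds=⊤  new=⊤  old=⊥  +wl: 
  step 11. node 3  ⊔preds=⊤  new=⊤  old=4  +wl: 2,6
  step 12. node 2  ⊔preds=⊤  new=⊤  stable
  step 13. node 6  ⊔preds=⊤  new=⊤  stable

Least fixpoint reached:
  node 0: 3
  node 1: ⊤
  node 2: ⊤
  node 3: ⊤
  node 4: ⊤
  node 5: 2
  node 6: ⊤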